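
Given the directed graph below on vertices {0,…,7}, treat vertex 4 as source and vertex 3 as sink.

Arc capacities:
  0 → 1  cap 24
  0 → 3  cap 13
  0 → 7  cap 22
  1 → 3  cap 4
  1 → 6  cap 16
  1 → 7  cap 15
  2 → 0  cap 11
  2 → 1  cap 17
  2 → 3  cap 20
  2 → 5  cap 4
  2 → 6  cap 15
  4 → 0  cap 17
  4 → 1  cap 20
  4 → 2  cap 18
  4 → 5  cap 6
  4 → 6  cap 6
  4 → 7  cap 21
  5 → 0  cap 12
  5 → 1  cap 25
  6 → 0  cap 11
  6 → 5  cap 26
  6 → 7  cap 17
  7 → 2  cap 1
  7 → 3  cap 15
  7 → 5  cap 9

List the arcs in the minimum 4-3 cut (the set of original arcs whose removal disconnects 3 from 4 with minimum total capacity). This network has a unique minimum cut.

Min-cut arcs: {(0,3), (1,3), (4,2), (7,2), (7,3)} (total capacity 51)

augment #1: 4→0→3 push 13
augment #2: 4→1→3 push 4
augment #3: 4→2→3 push 18
augment #4: 4→7→3 push 15
augment #5: 4→7→2→3 push 1
max flow = 51; residual-reachable set from 4 gives S-side
cut edges (S→T): {(0,3), (1,3), (4,2), (7,2), (7,3)} total cap 51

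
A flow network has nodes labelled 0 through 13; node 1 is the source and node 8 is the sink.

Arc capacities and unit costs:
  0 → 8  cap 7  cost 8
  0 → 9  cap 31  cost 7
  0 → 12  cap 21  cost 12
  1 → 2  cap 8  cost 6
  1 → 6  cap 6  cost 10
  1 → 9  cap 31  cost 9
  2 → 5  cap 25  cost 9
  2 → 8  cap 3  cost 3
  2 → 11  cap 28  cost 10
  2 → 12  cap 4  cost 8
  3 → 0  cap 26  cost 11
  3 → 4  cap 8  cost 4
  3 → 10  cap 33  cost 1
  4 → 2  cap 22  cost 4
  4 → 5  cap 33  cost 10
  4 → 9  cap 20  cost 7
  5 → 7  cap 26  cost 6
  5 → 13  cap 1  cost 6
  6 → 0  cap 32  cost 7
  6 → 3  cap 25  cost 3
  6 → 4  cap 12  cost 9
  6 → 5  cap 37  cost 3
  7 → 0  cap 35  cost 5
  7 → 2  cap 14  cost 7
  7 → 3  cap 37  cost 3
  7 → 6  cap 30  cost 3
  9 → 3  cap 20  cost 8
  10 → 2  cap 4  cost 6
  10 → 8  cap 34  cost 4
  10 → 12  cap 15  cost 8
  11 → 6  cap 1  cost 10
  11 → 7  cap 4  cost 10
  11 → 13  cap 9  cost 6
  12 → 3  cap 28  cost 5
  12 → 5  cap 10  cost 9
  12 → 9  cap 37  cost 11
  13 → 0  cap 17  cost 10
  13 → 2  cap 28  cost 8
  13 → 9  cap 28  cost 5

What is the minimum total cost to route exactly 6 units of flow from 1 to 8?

Minimum cost for 6 units: 81

shortest-cost path #1: 1→2→8 push 3 @ unit cost 9 (adds 27)
shortest-cost path #2: 1→6→3→10→8 push 3 @ unit cost 18 (adds 54)
total cost = 81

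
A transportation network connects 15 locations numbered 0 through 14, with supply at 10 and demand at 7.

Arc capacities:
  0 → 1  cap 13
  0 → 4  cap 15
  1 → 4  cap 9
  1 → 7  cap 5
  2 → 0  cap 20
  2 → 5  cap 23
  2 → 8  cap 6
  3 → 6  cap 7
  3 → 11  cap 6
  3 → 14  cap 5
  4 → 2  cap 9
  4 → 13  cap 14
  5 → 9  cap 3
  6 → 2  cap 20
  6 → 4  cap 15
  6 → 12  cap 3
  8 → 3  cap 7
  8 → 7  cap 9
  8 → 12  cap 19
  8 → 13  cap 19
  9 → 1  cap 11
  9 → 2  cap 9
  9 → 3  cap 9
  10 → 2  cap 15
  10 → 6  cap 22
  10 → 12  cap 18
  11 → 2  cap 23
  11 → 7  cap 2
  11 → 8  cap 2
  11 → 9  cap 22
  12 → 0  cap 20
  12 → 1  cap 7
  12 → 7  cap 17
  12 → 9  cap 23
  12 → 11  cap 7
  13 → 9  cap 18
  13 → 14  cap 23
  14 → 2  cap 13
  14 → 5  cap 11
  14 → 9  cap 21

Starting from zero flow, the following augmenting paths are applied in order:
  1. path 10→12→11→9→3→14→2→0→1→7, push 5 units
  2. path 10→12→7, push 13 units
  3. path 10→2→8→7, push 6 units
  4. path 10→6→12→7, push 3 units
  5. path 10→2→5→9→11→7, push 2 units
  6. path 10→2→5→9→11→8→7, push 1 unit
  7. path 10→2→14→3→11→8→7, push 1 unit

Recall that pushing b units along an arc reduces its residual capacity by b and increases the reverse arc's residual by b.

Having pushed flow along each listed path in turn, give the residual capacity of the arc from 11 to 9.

after path 1 (10→12→11→9→3→14→2→0→1→7, push 5): res(11,9)=17
after path 2 (10→12→7, push 13): res(11,9)=17
after path 3 (10→2→8→7, push 6): res(11,9)=17
after path 4 (10→6→12→7, push 3): res(11,9)=17
after path 5 (10→2→5→9→11→7, push 2): res(11,9)=19
after path 6 (10→2→5→9→11→8→7, push 1): res(11,9)=20
after path 7 (10→2→14→3→11→8→7, push 1): res(11,9)=20

Residual capacity of (11,9): 20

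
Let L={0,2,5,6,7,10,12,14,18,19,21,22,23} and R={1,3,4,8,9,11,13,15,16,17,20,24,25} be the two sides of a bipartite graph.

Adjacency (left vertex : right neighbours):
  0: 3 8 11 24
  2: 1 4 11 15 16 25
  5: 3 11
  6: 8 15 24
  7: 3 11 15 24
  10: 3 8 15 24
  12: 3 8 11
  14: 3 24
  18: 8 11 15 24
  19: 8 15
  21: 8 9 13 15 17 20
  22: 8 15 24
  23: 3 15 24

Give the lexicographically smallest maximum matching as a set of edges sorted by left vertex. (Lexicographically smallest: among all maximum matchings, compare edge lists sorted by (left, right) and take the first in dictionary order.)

|M| = 7 (so the lex-smallest maximum matching has 7 edges)
process left vertices in ascending order; for each, take the smallest-labelled available neighbour that still permits 7 edges overall, or leave it unmatched if none does
lex-smallest matching: {0-3, 2-1, 5-11, 6-8, 7-15, 10-24, 21-9}

Lex-smallest maximum matching: {(0,3), (2,1), (5,11), (6,8), (7,15), (10,24), (21,9)}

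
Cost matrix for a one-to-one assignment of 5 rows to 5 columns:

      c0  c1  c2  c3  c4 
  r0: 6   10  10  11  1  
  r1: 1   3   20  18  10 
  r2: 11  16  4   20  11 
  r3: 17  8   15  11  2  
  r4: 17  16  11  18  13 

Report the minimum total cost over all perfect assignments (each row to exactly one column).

Minimum assignment cost: 32

optimal assignment: row0→col4 (cost 1), row1→col0 (cost 1), row2→col2 (cost 4), row3→col1 (cost 8), row4→col3 (cost 18)
total = 1 + 1 + 4 + 8 + 18 = 32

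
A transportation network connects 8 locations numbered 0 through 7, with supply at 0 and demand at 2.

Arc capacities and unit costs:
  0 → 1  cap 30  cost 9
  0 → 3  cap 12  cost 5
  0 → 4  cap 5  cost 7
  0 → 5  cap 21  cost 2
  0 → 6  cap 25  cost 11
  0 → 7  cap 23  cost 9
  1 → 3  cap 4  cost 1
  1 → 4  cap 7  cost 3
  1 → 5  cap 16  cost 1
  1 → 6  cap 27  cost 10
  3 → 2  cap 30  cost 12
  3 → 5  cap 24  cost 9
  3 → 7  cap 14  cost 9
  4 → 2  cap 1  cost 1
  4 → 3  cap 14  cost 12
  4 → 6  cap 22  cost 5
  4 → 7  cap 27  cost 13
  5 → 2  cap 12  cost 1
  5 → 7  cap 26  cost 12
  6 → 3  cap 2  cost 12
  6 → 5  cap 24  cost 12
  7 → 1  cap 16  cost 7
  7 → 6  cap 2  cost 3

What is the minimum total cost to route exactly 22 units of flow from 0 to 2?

shortest-cost path #1: 0→5→2 push 12 @ unit cost 3 (adds 36)
shortest-cost path #2: 0→4→2 push 1 @ unit cost 8 (adds 8)
shortest-cost path #3: 0→3→2 push 9 @ unit cost 17 (adds 153)
total cost = 197

Minimum cost for 22 units: 197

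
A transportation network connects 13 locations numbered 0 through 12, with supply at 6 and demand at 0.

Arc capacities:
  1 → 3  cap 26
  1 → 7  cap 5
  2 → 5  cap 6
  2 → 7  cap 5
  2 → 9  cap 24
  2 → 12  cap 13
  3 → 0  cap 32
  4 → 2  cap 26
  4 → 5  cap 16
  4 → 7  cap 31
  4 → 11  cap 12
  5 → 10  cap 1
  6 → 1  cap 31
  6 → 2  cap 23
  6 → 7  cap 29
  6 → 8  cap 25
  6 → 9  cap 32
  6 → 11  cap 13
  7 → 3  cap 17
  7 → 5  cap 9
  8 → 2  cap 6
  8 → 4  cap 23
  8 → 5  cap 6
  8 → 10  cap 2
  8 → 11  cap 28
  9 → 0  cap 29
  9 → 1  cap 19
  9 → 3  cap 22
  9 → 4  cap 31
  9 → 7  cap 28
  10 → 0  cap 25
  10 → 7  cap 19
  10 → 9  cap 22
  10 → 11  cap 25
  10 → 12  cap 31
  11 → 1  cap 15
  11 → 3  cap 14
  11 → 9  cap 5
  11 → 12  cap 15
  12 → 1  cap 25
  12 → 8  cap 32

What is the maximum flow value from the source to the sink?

augment #1: 6→9→0 bottleneck 29, total now 29
augment #2: 6→1→3→0 bottleneck 26, total now 55
augment #3: 6→7→3→0 bottleneck 6, total now 61
augment #4: 6→8→10→0 bottleneck 2, total now 63
augment #5: 6→2→5→10→0 bottleneck 1, total now 64

Maximum flow value: 64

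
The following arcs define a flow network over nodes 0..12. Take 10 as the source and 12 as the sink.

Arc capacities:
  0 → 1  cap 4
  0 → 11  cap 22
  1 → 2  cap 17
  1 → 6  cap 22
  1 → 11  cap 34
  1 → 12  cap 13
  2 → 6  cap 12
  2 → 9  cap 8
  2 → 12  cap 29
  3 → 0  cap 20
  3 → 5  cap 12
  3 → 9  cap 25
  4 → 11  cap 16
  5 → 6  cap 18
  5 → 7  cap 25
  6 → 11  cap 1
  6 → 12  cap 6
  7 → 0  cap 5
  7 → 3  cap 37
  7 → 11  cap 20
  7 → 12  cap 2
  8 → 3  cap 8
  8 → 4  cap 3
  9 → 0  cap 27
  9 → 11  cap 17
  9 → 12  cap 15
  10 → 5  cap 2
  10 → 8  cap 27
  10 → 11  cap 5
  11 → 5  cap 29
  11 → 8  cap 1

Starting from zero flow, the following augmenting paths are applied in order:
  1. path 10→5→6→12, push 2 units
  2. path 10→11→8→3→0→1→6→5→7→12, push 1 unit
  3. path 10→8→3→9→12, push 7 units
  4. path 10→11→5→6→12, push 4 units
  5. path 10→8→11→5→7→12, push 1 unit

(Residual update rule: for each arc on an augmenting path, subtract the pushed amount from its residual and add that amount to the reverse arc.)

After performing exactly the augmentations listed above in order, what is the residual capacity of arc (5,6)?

after path 1 (10→5→6→12, push 2): res(5,6)=16
after path 2 (10→11→8→3→0→1→6→5→7→12, push 1): res(5,6)=17
after path 3 (10→8→3→9→12, push 7): res(5,6)=17
after path 4 (10→11→5→6→12, push 4): res(5,6)=13
after path 5 (10→8→11→5→7→12, push 1): res(5,6)=13

Residual capacity of (5,6): 13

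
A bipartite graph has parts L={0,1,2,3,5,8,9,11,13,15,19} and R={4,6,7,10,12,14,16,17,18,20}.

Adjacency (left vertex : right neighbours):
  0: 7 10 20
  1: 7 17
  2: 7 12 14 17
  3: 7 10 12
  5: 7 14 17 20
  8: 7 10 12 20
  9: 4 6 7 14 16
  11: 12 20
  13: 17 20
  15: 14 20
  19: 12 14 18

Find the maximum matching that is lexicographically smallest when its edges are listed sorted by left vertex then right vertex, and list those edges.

|M| = 8 (so the lex-smallest maximum matching has 8 edges)
process left vertices in ascending order; for each, take the smallest-labelled available neighbour that still permits 8 edges overall, or leave it unmatched if none does
lex-smallest matching: {0-7, 1-17, 2-12, 3-10, 5-14, 8-20, 9-4, 19-18}

Lex-smallest maximum matching: {(0,7), (1,17), (2,12), (3,10), (5,14), (8,20), (9,4), (19,18)}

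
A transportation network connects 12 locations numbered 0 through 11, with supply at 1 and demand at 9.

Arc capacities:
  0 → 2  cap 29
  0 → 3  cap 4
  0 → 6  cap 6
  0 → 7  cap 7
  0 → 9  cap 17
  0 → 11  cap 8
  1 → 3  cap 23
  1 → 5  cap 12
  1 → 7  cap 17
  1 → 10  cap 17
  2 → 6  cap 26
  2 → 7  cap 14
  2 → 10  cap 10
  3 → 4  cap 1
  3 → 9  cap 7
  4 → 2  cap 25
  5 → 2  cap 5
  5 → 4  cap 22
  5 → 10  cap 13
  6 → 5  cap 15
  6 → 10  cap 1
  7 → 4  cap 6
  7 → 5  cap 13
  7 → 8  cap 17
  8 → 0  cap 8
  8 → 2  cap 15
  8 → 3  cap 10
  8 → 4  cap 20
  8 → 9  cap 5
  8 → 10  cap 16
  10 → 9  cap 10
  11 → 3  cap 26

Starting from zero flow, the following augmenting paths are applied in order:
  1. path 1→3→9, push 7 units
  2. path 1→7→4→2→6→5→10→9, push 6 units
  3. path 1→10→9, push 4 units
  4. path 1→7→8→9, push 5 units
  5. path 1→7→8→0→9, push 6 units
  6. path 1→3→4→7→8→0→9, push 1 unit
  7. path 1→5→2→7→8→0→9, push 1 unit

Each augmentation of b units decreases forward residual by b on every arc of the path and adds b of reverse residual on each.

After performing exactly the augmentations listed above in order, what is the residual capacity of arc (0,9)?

after path 1 (1→3→9, push 7): res(0,9)=17
after path 2 (1→7→4→2→6→5→10→9, push 6): res(0,9)=17
after path 3 (1→10→9, push 4): res(0,9)=17
after path 4 (1→7→8→9, push 5): res(0,9)=17
after path 5 (1→7→8→0→9, push 6): res(0,9)=11
after path 6 (1→3→4→7→8→0→9, push 1): res(0,9)=10
after path 7 (1→5→2→7→8→0→9, push 1): res(0,9)=9

Residual capacity of (0,9): 9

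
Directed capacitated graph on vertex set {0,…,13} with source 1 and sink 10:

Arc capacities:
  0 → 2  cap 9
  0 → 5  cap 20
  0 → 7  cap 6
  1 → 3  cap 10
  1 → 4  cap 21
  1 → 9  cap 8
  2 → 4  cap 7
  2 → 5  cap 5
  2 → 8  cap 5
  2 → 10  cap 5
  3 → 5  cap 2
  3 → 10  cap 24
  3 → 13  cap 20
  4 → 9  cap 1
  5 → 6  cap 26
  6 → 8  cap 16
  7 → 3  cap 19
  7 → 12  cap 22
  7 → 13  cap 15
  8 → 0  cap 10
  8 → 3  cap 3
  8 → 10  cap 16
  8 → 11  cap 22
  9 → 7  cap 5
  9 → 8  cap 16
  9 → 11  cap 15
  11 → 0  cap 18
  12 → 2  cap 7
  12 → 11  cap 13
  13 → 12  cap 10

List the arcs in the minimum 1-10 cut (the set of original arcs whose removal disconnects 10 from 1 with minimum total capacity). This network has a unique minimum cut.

augment #1: 1→3→10 push 10
augment #2: 1→9→8→10 push 8
augment #3: 1→4→9→8→10 push 1
max flow = 19; residual-reachable set from 1 gives S-side
cut edges (S→T): {(1,3), (1,9), (4,9)} total cap 19

Min-cut arcs: {(1,3), (1,9), (4,9)} (total capacity 19)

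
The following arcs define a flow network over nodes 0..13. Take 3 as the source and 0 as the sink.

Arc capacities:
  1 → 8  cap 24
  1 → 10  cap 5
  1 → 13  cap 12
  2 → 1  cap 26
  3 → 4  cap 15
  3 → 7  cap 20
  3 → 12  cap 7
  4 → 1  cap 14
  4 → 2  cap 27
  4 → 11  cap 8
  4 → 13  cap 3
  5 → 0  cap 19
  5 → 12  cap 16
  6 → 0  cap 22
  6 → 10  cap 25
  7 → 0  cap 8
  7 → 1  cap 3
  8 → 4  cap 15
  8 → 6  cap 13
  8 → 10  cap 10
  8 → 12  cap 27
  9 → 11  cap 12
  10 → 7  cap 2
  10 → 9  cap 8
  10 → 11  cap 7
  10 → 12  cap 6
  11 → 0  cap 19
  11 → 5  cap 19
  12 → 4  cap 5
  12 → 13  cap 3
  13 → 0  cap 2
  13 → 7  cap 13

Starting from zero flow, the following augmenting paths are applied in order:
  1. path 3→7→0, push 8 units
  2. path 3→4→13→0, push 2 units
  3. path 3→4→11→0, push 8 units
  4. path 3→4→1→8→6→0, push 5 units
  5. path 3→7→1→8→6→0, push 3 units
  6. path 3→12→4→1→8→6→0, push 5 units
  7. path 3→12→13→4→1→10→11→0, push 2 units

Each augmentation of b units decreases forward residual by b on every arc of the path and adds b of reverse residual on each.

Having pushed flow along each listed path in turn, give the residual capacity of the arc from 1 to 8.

Residual capacity of (1,8): 11

after path 1 (3→7→0, push 8): res(1,8)=24
after path 2 (3→4→13→0, push 2): res(1,8)=24
after path 3 (3→4→11→0, push 8): res(1,8)=24
after path 4 (3→4→1→8→6→0, push 5): res(1,8)=19
after path 5 (3→7→1→8→6→0, push 3): res(1,8)=16
after path 6 (3→12→4→1→8→6→0, push 5): res(1,8)=11
after path 7 (3→12→13→4→1→10→11→0, push 2): res(1,8)=11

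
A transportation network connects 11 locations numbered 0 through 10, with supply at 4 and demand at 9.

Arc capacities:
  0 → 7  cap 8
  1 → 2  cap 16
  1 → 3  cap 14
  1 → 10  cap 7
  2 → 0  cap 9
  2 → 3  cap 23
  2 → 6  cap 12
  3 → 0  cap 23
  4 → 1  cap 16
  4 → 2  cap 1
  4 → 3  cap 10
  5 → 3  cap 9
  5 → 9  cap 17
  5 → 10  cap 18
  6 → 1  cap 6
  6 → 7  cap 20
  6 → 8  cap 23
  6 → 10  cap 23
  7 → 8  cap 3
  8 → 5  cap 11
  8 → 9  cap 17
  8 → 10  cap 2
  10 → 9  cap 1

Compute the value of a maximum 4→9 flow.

augment #1: 4→1→10→9 bottleneck 1, total now 1
augment #2: 4→2→6→8→9 bottleneck 1, total now 2
augment #3: 4→1→2→6→8→9 bottleneck 11, total now 13
augment #4: 4→3→0→7→8→9 bottleneck 3, total now 16

Maximum flow value: 16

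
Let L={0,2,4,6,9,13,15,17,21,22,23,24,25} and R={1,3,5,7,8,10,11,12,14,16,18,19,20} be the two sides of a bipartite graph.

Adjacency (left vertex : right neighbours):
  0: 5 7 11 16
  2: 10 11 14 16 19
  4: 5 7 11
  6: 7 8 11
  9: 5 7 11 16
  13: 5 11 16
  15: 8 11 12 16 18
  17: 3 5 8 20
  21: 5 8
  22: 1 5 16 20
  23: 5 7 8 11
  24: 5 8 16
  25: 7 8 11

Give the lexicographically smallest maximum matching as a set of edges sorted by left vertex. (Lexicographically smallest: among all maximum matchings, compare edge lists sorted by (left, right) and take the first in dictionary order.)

Lex-smallest maximum matching: {(0,5), (2,10), (4,7), (6,8), (9,11), (13,16), (15,12), (17,3), (22,1)}

|M| = 9 (so the lex-smallest maximum matching has 9 edges)
process left vertices in ascending order; for each, take the smallest-labelled available neighbour that still permits 9 edges overall, or leave it unmatched if none does
lex-smallest matching: {0-5, 2-10, 4-7, 6-8, 9-11, 13-16, 15-12, 17-3, 22-1}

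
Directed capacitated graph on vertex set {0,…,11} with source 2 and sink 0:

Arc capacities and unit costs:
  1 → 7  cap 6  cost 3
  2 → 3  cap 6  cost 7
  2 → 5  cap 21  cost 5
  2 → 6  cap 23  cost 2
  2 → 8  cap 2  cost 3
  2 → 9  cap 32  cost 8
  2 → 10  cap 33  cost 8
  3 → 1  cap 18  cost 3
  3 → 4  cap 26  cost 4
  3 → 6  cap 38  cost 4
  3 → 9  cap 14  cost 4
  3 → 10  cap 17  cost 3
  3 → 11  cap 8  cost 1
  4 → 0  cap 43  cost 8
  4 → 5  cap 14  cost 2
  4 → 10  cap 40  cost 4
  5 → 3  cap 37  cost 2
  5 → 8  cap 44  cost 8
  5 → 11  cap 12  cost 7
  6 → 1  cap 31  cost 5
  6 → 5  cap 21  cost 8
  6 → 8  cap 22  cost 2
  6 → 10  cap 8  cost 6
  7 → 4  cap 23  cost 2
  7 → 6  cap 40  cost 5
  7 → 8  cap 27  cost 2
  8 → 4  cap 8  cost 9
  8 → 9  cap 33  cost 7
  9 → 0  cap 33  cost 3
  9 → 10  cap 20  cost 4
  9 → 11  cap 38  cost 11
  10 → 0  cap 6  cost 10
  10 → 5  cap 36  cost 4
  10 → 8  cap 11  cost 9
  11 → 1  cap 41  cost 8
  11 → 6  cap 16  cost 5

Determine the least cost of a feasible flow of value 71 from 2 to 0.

shortest-cost path #1: 2→9→0 push 32 @ unit cost 11 (adds 352)
shortest-cost path #2: 2→8→9→0 push 1 @ unit cost 13 (adds 13)
shortest-cost path #3: 2→10→0 push 6 @ unit cost 18 (adds 108)
shortest-cost path #4: 2→3→4→0 push 6 @ unit cost 19 (adds 114)
shortest-cost path #5: 2→5→3→4→0 push 20 @ unit cost 19 (adds 380)
shortest-cost path #6: 2→8→4→0 push 1 @ unit cost 20 (adds 20)
shortest-cost path #7: 2→6→1→7→4→0 push 5 @ unit cost 20 (adds 100)
total cost = 1087

Minimum cost for 71 units: 1087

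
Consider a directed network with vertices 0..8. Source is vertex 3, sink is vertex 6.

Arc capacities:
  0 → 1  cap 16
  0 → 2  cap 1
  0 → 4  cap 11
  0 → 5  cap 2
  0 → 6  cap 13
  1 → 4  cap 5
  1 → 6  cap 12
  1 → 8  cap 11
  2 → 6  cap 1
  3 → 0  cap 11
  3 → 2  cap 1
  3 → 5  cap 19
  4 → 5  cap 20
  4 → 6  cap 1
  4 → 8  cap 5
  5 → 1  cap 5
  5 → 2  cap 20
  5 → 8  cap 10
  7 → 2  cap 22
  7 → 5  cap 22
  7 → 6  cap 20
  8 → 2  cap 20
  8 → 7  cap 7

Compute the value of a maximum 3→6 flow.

augment #1: 3→0→6 bottleneck 11, total now 11
augment #2: 3→2→6 bottleneck 1, total now 12
augment #3: 3→5→1→6 bottleneck 5, total now 17
augment #4: 3→5→8→7→6 bottleneck 7, total now 24

Maximum flow value: 24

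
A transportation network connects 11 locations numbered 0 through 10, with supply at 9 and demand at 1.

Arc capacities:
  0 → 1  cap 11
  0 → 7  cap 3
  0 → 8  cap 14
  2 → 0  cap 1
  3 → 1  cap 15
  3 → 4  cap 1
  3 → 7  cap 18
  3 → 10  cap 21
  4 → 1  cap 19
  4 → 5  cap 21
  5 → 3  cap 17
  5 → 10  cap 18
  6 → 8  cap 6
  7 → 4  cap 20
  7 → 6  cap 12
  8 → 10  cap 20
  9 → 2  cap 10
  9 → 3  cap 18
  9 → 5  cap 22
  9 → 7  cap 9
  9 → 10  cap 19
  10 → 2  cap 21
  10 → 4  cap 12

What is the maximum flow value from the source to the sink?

Maximum flow value: 35

augment #1: 9→3→1 bottleneck 15, total now 15
augment #2: 9→2→0→1 bottleneck 1, total now 16
augment #3: 9→3→4→1 bottleneck 1, total now 17
augment #4: 9→7→4→1 bottleneck 9, total now 26
augment #5: 9→10→4→1 bottleneck 9, total now 35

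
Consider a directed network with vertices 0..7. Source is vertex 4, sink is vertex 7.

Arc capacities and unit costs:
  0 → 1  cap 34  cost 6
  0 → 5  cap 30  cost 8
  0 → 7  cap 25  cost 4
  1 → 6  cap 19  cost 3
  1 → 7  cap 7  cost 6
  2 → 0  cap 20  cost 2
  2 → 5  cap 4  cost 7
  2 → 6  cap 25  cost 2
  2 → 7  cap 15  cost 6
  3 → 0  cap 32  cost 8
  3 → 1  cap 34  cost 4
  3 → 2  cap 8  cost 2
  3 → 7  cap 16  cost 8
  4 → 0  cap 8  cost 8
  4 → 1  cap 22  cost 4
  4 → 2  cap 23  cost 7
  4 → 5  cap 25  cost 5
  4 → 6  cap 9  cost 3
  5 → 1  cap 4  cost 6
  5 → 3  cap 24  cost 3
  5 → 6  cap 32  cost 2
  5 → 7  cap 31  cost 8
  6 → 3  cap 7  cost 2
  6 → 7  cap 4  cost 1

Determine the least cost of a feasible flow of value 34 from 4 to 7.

Minimum cost for 34 units: 377

shortest-cost path #1: 4→6→7 push 4 @ unit cost 4 (adds 16)
shortest-cost path #2: 4→1→7 push 7 @ unit cost 10 (adds 70)
shortest-cost path #3: 4→0→7 push 8 @ unit cost 12 (adds 96)
shortest-cost path #4: 4→5→7 push 15 @ unit cost 13 (adds 195)
total cost = 377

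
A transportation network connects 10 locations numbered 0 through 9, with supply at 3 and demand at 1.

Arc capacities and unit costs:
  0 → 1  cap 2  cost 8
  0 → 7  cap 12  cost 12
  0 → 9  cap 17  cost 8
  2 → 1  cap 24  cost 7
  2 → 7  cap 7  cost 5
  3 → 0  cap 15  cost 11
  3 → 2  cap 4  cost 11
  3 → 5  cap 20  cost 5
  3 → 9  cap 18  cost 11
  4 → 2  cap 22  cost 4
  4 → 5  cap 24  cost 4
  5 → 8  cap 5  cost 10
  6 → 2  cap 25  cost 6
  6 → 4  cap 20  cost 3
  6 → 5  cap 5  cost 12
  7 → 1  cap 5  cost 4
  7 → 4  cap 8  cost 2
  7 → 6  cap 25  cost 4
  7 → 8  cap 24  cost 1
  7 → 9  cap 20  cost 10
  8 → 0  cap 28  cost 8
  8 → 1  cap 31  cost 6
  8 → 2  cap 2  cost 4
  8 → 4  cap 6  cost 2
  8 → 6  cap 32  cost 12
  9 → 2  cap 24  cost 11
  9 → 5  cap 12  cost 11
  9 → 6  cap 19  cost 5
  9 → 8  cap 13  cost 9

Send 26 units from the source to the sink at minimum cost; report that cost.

shortest-cost path #1: 3→2→1 push 4 @ unit cost 18 (adds 72)
shortest-cost path #2: 3→0→1 push 2 @ unit cost 19 (adds 38)
shortest-cost path #3: 3→5→8→1 push 5 @ unit cost 21 (adds 105)
shortest-cost path #4: 3→9→8→1 push 13 @ unit cost 26 (adds 338)
shortest-cost path #5: 3→0→7→1 push 2 @ unit cost 27 (adds 54)
total cost = 607

Minimum cost for 26 units: 607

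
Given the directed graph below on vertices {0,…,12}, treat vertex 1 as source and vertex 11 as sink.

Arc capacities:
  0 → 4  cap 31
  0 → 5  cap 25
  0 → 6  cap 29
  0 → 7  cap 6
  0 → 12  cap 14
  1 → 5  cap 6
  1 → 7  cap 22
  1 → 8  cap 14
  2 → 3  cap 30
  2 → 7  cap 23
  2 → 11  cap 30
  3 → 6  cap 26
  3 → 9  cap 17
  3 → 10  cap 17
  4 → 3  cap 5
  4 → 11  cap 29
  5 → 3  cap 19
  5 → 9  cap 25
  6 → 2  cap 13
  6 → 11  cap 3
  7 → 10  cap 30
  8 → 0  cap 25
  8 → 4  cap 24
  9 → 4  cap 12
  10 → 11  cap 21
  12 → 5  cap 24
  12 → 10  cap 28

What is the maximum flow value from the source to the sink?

Maximum flow value: 41

augment #1: 1→7→10→11 bottleneck 21, total now 21
augment #2: 1→8→4→11 bottleneck 14, total now 35
augment #3: 1→5→3→6→11 bottleneck 3, total now 38
augment #4: 1→5→9→4→11 bottleneck 3, total now 41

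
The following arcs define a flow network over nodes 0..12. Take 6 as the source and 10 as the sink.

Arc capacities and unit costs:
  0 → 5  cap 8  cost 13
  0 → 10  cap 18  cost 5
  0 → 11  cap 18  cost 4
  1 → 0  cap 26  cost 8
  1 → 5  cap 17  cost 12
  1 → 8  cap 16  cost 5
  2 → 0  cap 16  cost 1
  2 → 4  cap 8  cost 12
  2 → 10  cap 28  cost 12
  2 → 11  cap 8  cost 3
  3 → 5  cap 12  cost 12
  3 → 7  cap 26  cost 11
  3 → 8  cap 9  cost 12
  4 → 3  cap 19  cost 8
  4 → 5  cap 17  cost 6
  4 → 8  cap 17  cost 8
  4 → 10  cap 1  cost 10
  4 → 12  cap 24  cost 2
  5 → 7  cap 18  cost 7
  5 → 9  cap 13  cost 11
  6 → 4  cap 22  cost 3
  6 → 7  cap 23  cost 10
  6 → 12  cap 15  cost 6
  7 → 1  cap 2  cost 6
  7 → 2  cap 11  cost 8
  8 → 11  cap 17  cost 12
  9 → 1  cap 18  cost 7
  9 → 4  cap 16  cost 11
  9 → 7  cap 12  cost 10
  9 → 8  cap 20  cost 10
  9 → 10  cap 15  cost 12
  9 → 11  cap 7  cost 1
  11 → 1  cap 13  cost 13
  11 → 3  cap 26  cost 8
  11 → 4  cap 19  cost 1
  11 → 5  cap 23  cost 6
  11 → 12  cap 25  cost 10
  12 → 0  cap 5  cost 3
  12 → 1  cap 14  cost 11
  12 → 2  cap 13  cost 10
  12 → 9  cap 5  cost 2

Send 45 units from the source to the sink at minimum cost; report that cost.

shortest-cost path #1: 6→4→10 push 1 @ unit cost 13 (adds 13)
shortest-cost path #2: 6→4→12→0→10 push 5 @ unit cost 13 (adds 65)
shortest-cost path #3: 6→4→12→9→10 push 5 @ unit cost 19 (adds 95)
shortest-cost path #4: 6→4→12→2→0→10 push 11 @ unit cost 21 (adds 231)
shortest-cost path #5: 6→12→2→0→10 push 2 @ unit cost 22 (adds 44)
shortest-cost path #6: 6→7→2→10 push 11 @ unit cost 30 (adds 330)
shortest-cost path #7: 6→12→4→5→9→10 push 10 @ unit cost 33 (adds 330)
total cost = 1108

Minimum cost for 45 units: 1108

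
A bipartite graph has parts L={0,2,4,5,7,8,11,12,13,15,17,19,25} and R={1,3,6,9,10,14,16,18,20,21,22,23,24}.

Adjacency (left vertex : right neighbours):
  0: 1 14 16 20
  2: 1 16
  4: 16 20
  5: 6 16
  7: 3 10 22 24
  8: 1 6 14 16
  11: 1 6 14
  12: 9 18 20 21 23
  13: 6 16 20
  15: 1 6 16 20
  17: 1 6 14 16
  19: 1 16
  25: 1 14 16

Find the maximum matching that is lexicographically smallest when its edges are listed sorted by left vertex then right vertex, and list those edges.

|M| = 7 (so the lex-smallest maximum matching has 7 edges)
process left vertices in ascending order; for each, take the smallest-labelled available neighbour that still permits 7 edges overall, or leave it unmatched if none does
lex-smallest matching: {0-1, 2-16, 4-20, 5-6, 7-3, 8-14, 12-9}

Lex-smallest maximum matching: {(0,1), (2,16), (4,20), (5,6), (7,3), (8,14), (12,9)}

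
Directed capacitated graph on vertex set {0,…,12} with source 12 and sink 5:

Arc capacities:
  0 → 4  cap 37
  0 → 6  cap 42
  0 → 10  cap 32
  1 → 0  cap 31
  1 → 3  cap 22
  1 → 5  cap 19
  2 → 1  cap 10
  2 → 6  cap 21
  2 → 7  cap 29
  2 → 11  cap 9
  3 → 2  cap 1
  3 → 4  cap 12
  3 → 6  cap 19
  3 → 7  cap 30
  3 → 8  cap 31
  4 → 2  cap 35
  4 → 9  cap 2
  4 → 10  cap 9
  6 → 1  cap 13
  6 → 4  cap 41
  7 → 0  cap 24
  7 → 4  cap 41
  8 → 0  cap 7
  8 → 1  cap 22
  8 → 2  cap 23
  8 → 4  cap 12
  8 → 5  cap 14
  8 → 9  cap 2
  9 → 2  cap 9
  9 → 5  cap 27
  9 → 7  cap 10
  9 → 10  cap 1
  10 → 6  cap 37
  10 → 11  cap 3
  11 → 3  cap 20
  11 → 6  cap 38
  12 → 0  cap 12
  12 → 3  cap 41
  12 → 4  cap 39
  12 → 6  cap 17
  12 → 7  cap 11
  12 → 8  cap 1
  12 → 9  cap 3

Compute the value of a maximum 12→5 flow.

Maximum flow value: 40

augment #1: 12→8→5 bottleneck 1, total now 1
augment #2: 12→9→5 bottleneck 3, total now 4
augment #3: 12→3→8→5 bottleneck 13, total now 17
augment #4: 12→4→9→5 bottleneck 2, total now 19
augment #5: 12→6→1→5 bottleneck 13, total now 32
augment #6: 12→3→2→1→5 bottleneck 1, total now 33
augment #7: 12→3→8→1→5 bottleneck 5, total now 38
augment #8: 12→3→8→9→5 bottleneck 2, total now 40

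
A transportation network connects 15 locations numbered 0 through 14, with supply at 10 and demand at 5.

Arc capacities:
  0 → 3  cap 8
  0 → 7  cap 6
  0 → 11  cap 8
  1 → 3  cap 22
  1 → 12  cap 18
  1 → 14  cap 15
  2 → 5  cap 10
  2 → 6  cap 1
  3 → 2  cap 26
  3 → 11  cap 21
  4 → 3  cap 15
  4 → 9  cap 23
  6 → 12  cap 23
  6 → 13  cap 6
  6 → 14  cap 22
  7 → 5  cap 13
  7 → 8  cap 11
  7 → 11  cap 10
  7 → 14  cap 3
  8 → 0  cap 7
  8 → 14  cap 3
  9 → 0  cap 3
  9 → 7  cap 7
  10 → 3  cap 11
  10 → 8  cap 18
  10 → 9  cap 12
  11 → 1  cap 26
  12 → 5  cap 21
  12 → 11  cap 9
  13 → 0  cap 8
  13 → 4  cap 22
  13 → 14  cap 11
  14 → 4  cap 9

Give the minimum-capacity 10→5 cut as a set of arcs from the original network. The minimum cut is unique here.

augment #1: 10→3→2→5 push 10
augment #2: 10→9→7→5 push 7
augment #3: 10→8→0→7→5 push 6
augment #4: 10→3→2→6→12→5 push 1
augment #5: 10→8→0→11→1→12→5 push 1
augment #6: 10→9→0→11→1→12→5 push 3
augment #7: 10→8→14→4→3→11→1→12→5 push 3
max flow = 31; residual-reachable set from 10 gives S-side
cut edges (S→T): {(8,0), (8,14), (9,0), (9,7), (10,3)} total cap 31

Min-cut arcs: {(8,0), (8,14), (9,0), (9,7), (10,3)} (total capacity 31)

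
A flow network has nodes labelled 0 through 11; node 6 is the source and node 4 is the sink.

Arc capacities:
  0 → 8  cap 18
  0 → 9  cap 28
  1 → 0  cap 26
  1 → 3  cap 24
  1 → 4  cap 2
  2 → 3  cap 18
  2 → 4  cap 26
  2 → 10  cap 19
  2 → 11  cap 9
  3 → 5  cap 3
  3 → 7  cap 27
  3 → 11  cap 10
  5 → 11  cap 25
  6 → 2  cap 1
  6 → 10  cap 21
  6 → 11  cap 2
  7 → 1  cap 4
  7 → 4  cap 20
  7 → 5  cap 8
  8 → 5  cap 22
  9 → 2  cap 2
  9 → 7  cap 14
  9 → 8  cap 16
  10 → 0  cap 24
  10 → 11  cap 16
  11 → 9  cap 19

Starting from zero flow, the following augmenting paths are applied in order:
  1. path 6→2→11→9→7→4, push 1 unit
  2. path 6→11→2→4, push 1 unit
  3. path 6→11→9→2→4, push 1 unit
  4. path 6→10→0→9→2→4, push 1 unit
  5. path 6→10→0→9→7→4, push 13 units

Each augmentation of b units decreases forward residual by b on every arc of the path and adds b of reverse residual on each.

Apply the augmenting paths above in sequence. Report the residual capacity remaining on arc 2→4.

after path 1 (6→2→11→9→7→4, push 1): res(2,4)=26
after path 2 (6→11→2→4, push 1): res(2,4)=25
after path 3 (6→11→9→2→4, push 1): res(2,4)=24
after path 4 (6→10→0→9→2→4, push 1): res(2,4)=23
after path 5 (6→10→0→9→7→4, push 13): res(2,4)=23

Residual capacity of (2,4): 23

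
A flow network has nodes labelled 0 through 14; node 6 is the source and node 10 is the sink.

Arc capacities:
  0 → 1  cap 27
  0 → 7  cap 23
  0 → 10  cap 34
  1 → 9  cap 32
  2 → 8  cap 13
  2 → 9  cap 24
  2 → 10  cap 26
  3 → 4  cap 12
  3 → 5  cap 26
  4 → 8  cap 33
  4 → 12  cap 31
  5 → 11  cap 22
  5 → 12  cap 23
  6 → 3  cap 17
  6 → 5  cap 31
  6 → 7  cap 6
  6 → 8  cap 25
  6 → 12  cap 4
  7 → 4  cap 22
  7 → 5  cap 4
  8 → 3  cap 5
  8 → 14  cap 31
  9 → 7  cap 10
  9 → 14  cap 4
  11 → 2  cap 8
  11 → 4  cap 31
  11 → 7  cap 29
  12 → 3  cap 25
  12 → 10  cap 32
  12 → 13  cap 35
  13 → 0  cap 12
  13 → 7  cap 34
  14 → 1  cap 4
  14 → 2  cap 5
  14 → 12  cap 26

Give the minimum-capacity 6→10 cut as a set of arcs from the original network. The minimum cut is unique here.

Min-cut arcs: {(11,2), (12,10), (13,0), (14,2)} (total capacity 57)

augment #1: 6→12→10 push 4
augment #2: 6→5→12→10 push 23
augment #3: 6→3→4→12→10 push 5
augment #4: 6→5→11→2→10 push 8
augment #5: 6→8→14→2→10 push 5
augment #6: 6→3→4→12→13→0→10 push 7
augment #7: 6→7→4→12→13→0→10 push 5
max flow = 57; residual-reachable set from 6 gives S-side
cut edges (S→T): {(11,2), (12,10), (13,0), (14,2)} total cap 57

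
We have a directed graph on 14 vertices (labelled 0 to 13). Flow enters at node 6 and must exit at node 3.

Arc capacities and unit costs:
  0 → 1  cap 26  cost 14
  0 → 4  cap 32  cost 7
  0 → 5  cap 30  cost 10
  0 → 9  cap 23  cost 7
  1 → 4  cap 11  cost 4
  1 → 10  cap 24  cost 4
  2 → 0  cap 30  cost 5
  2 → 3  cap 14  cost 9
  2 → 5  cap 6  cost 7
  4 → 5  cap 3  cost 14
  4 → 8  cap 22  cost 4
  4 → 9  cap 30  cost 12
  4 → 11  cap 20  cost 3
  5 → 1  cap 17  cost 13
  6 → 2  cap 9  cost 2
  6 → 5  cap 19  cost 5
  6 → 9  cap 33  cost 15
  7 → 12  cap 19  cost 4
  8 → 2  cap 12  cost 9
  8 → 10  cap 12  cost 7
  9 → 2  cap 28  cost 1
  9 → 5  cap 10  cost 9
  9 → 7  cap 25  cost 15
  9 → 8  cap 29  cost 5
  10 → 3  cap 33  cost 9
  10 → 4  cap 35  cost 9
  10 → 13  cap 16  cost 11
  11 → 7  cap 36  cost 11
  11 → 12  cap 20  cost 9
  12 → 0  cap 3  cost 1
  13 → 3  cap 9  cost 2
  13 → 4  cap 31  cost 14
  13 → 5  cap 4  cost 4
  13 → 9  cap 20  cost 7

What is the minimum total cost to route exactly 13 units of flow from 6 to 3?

shortest-cost path #1: 6→2→3 push 9 @ unit cost 11 (adds 99)
shortest-cost path #2: 6→9→2→3 push 4 @ unit cost 25 (adds 100)
total cost = 199

Minimum cost for 13 units: 199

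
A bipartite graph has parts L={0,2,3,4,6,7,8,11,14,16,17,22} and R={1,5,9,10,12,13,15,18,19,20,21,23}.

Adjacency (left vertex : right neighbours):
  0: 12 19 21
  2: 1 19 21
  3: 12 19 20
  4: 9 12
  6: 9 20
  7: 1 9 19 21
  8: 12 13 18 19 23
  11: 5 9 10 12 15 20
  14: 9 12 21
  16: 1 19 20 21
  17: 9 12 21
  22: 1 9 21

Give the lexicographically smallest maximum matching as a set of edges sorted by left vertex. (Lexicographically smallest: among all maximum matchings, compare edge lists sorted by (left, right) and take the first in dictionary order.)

|M| = 8 (so the lex-smallest maximum matching has 8 edges)
process left vertices in ascending order; for each, take the smallest-labelled available neighbour that still permits 8 edges overall, or leave it unmatched if none does
lex-smallest matching: {0-12, 2-1, 3-19, 4-9, 6-20, 7-21, 8-13, 11-5}

Lex-smallest maximum matching: {(0,12), (2,1), (3,19), (4,9), (6,20), (7,21), (8,13), (11,5)}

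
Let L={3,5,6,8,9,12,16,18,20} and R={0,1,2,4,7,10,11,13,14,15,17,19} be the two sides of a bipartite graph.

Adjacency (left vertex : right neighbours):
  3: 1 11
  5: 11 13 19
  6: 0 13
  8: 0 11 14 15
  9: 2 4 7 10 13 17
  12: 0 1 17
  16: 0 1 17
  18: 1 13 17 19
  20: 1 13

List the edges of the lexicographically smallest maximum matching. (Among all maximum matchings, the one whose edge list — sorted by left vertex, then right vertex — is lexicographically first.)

Lex-smallest maximum matching: {(3,1), (5,11), (6,0), (8,14), (9,2), (12,17), (18,19), (20,13)}

|M| = 8 (so the lex-smallest maximum matching has 8 edges)
process left vertices in ascending order; for each, take the smallest-labelled available neighbour that still permits 8 edges overall, or leave it unmatched if none does
lex-smallest matching: {3-1, 5-11, 6-0, 8-14, 9-2, 12-17, 18-19, 20-13}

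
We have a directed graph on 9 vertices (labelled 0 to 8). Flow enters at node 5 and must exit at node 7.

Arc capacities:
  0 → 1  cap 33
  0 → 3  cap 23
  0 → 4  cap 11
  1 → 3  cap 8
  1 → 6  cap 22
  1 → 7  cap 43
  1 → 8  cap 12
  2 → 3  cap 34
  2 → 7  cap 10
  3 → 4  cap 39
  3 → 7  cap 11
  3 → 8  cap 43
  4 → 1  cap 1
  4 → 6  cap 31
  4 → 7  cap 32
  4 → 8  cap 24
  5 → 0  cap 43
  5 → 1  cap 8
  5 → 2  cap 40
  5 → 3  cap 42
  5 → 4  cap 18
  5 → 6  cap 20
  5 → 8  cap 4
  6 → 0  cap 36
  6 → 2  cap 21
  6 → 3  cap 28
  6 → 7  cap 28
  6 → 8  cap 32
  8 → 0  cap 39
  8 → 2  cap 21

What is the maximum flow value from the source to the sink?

augment #1: 5→1→7 bottleneck 8, total now 8
augment #2: 5→2→7 bottleneck 10, total now 18
augment #3: 5→3→7 bottleneck 11, total now 29
augment #4: 5→4→7 bottleneck 18, total now 47
augment #5: 5→6→7 bottleneck 20, total now 67
augment #6: 5→0→1→7 bottleneck 33, total now 100
augment #7: 5→0→4→7 bottleneck 10, total now 110
augment #8: 5→3→4→7 bottleneck 4, total now 114
augment #9: 5→3→4→1→7 bottleneck 1, total now 115
augment #10: 5→3→4→6→7 bottleneck 8, total now 123

Maximum flow value: 123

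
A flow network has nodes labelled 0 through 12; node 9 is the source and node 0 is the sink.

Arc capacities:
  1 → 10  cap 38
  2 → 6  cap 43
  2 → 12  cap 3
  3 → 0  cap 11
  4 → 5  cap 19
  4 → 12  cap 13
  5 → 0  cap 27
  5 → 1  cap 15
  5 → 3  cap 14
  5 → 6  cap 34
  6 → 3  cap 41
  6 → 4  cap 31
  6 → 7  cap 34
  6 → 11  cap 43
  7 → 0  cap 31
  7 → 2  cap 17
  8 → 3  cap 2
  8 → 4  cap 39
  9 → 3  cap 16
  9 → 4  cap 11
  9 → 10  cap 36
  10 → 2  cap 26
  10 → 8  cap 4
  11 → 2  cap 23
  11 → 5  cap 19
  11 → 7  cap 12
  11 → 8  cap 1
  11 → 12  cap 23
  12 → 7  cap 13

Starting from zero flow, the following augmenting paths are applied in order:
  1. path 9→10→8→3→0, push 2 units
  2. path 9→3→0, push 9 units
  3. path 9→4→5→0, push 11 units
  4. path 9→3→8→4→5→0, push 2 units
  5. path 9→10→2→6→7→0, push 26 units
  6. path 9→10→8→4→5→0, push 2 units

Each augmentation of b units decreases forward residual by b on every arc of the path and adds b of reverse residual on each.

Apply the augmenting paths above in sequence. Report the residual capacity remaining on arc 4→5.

Residual capacity of (4,5): 4

after path 1 (9→10→8→3→0, push 2): res(4,5)=19
after path 2 (9→3→0, push 9): res(4,5)=19
after path 3 (9→4→5→0, push 11): res(4,5)=8
after path 4 (9→3→8→4→5→0, push 2): res(4,5)=6
after path 5 (9→10→2→6→7→0, push 26): res(4,5)=6
after path 6 (9→10→8→4→5→0, push 2): res(4,5)=4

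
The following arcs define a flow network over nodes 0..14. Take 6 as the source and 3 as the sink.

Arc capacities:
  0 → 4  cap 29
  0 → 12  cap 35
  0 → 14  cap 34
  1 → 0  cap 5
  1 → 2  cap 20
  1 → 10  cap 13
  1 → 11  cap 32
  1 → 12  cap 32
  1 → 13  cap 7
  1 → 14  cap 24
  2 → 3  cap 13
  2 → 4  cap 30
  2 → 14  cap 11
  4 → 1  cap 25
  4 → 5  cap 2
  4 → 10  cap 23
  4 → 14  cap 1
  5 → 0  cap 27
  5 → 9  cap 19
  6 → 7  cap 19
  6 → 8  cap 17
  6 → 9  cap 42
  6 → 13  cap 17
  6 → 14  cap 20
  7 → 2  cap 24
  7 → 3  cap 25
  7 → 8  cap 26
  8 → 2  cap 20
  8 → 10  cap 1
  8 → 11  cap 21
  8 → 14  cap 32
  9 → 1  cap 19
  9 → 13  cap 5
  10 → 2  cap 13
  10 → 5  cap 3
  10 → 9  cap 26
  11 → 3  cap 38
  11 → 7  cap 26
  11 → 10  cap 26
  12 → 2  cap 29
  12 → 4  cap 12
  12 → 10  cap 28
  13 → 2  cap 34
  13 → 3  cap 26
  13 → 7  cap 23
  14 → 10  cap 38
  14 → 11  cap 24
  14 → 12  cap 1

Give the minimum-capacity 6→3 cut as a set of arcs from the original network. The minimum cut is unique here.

augment #1: 6→7→3 push 19
augment #2: 6→13→3 push 17
augment #3: 6→8→2→3 push 13
augment #4: 6→8→11→3 push 4
augment #5: 6→9→13→3 push 5
augment #6: 6→14→11→3 push 20
augment #7: 6→9→1→11→3 push 14
augment #8: 6→9→1→13→3 push 4
augment #9: 6→9→1→11→7→3 push 1
max flow = 97; residual-reachable set from 6 gives S-side
cut edges (S→T): {(6,7), (6,8), (6,13), (6,14), (9,1), (9,13)} total cap 97

Min-cut arcs: {(6,7), (6,8), (6,13), (6,14), (9,1), (9,13)} (total capacity 97)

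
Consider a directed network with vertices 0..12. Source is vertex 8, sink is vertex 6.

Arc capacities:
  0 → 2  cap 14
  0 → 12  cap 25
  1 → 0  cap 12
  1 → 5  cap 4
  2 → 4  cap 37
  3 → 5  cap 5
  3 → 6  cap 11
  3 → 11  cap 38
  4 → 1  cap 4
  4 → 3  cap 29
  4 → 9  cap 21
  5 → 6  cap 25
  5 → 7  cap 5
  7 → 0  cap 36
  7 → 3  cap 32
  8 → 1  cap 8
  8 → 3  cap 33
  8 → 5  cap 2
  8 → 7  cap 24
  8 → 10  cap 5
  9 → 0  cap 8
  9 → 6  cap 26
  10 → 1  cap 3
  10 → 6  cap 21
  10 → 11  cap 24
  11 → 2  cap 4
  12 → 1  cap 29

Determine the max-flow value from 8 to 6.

Maximum flow value: 45

augment #1: 8→3→6 bottleneck 11, total now 11
augment #2: 8→5→6 bottleneck 2, total now 13
augment #3: 8→10→6 bottleneck 5, total now 18
augment #4: 8→1→5→6 bottleneck 4, total now 22
augment #5: 8→3→5→6 bottleneck 5, total now 27
augment #6: 8→1→0→2→4→9→6 bottleneck 4, total now 31
augment #7: 8→3→11→2→4→9→6 bottleneck 4, total now 35
augment #8: 8→7→0→2→4→9→6 bottleneck 10, total now 45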